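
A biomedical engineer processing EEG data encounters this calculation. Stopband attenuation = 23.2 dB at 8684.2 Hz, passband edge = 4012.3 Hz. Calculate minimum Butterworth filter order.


Butterworth filter order formula:
n = log10(10^(A/10) - 1) / (2 * log10(f_stop/f_pass))
10^(23.2/10) - 1 = 207.9296
f_stop/f_pass = 8684.2 / 4012.3 = 2.1644
n = 3.4561 -> ceil = 4

4


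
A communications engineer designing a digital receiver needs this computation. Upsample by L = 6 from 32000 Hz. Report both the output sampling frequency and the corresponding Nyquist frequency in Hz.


Step 1 — output sample rate after interpolation by L:
fs_out = L * fs_in = 6 * 32000 = 192000 Hz

Step 2 — Nyquist frequency of the output stream:
f_Nyq = fs_out / 2 = 192000 / 2 = 96000.0 Hz

fs_out = 192000 Hz; f_Nyquist = 96000.0 Hz


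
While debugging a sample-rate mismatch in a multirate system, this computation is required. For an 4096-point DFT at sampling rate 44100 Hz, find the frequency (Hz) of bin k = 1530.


Frequency of DFT bin k:
f_k = k * fs / N
    = 1530 * 44100 / 4096
    = 67473000 / 4096
    = 16472.9 Hz

16472.9 Hz


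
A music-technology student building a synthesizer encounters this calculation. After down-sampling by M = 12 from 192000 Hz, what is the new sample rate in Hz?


Decimation reduces the sample rate:
fs_out = fs_in / M
       = 192000 / 12
       = 16000.0 Hz

16000.0 Hz


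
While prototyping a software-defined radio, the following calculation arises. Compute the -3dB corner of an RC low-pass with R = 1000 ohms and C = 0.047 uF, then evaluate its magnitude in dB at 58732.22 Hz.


Step 1 — cutoff frequency:
fc = 1 / (2*pi*R*C)
C = 0.047 uF = 4.7e-08 F
fc = 1 / (2*pi*1000*4.7e-08)
   = 3386.275 Hz

Step 2 — magnitude at f = 58732.22 Hz:
|H(f)| = 1 / sqrt(1 + (f/fc)^2)
f/fc = 58732.22 / 3386.275 = 17.344197
|H| = 1 / sqrt(1 + 300.82117) = 0.0575606
|H|_dB = 20*log10(0.0575606) = -24.8 dB

fc = 3386.275 Hz; |H(58732.22 Hz)| = -24.8 dB


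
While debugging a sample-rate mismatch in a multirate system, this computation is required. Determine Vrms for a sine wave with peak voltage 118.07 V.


RMS voltage for a sinusoidal waveform:
V_rms = V_peak / sqrt(2)
      = 118.07 / 1.414214
      = 83.488 V

83.488 V


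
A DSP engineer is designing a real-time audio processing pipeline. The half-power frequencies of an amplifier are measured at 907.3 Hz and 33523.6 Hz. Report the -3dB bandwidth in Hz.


Bandwidth is the difference of -3dB frequencies:
BW = f_high - f_low
   = 33523.6 - 907.3
   = 32616.3 Hz

32616.3 Hz


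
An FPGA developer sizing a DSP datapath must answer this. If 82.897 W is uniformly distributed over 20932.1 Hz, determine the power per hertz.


Power spectral density:
PSD = P / BW
    = 82.897 / 20932.1
    = 0.00396028 W/Hz

0.00396028 W/Hz


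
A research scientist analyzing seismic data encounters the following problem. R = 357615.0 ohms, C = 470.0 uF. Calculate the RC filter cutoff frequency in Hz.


Cutoff frequency of a first-order RC filter:
fc = 1 / (2 * pi * R * C)
C = 470.0 uF = 0.00047 F
fc = 1 / (2 * pi * 357615.0 * 0.00047)
   = 1 / 1056.0718174047
   = 0.000947 Hz

0.000947 Hz


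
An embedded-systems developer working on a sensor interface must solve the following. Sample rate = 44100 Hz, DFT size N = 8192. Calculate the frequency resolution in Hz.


DFT frequency resolution:
df = fs / N
   = 44100 / 8192
   = 5.3833 Hz

5.3833 Hz


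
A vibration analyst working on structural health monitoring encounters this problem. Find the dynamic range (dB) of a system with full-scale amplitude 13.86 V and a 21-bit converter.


Dynamic range from full-scale to LSB:
V_min = V_max / 2^bits = 13.86 / 2^21
DR = 20 * log10(V_max / V_min)
   = 20 * log10(2^21)
   = 20 * 21 * log10(2)
   = 126.43 dB

126.43 dB


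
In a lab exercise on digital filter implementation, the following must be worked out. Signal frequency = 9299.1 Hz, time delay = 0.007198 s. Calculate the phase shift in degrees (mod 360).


Phase shift from frequency and time delay:
phi = 360 * f * t_delay
    = 360 * 9299.1 * 0.007198
    = 24096.57 degrees
    mod 360 = 336.57 degrees

336.57 degrees


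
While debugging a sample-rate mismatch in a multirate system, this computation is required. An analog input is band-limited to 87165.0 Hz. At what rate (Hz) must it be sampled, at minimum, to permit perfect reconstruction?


The Nyquist rate is twice the maximum frequency component.
fs_min = 2 * fmax
      = 2 * 87165.0
      = 174330.0 Hz

174330.0


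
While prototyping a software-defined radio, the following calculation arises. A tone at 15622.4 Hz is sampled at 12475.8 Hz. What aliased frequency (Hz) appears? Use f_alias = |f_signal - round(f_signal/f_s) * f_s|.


Compute the nearest integer multiple of fs to the signal:
n = round(15622.4 / 12475.8) = 1
f_alias = |15622.4 - 1 * 12475.8|
        = |15622.4 - 12475.8|
        = 3146.6 Hz

3146.6


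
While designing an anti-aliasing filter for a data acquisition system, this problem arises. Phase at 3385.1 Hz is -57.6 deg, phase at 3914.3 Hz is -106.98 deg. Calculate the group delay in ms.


Group delay from phase difference:
tau = -d(phi)/d(omega)
d(phi) = -49.38 deg = -0.861844 rad
d(omega) = 2*pi*(3914.3 - 3385.1) = 3325.0617 rad/s
tau = -(-0.861844) / 3325.0617
    = 0.2592 ms

0.2592 ms


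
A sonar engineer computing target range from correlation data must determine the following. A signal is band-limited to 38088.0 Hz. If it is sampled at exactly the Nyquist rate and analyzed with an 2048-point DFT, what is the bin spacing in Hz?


Step 1 — Nyquist sampling rate:
fs = 2 * fmax = 2 * 38088.0 = 76176.0 Hz

Step 2 — DFT bin spacing:
df = fs / N = 76176.0 / 2048 = 37.1953 Hz

37.1953 Hz


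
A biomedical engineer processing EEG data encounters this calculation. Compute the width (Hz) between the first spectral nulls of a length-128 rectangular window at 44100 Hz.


Main lobe width for a rectangular window:
Width = 2 * fs / N
      = 2 * 44100 / 128
      = 88200 / 128
      = 689.062 Hz

689.062 Hz


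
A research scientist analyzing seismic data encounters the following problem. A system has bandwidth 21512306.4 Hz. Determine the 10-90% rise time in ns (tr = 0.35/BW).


Rise time from bandwidth relationship:
tr = 0.35 / BW
   = 0.35 / 21512306.4
   = 1.626975711e-08 s
   = 16.2698 ns

16.2698 ns


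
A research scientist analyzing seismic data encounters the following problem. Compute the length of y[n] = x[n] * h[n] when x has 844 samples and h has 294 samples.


Linear convolution output length:
L = N + M - 1
  = 844 + 294 - 1
  = 1137 samples

1137


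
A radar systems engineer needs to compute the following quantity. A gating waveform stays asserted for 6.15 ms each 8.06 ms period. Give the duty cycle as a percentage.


Duty cycle as a percentage:
DC = (t_on / T) * 100
   = (6.15 / 8.06) * 100
   = 0.763027 * 100
   = 76.3 %

76.3 %


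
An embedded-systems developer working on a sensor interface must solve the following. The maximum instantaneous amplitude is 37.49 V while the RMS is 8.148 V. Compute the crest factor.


Crest factor is the ratio of peak to RMS:
CF = V_peak / V_rms
   = 37.49 / 8.148
   = 4.6011

4.6011


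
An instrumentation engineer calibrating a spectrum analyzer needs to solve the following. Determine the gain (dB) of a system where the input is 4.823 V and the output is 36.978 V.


Voltage gain in dB:
G = 20 * log10(Vout / Vin)
  = 20 * log10(36.978 / 4.823)
  = 20 * log10(7.667012)
  = 20 * 0.884626
  = 17.69 dB

17.69 dB


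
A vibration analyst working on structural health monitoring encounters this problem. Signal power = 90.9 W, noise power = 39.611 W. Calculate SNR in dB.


SNR in decibels:
SNR = 10 * log10(Ps / Pn)
    = 10 * log10(90.9 / 39.611)
    = 10 * log10(2.2948)
    = 10 * 0.3607
    = 3.61 dB

3.61 dB


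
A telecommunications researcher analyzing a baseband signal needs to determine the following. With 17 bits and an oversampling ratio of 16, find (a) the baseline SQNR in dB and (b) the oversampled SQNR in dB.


Step 1 — baseline SQNR at Nyquist:
SQNR_base = 6.02*N + 1.76
          = 6.02*17 + 1.76
          = 104.1 dB

Step 2 — oversampling processing gain:
G = 10*log10(OSR) = 10*log10(16) = 12.04 dB

Step 3 — total:
SQNR_total = 104.1 + 12.04 = 116.14 dB

Base SQNR = 104.1 dB; oversampled SQNR = 116.14 dB


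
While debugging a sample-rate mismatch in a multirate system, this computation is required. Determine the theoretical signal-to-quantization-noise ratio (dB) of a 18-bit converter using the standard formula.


Theoretical SNR for a full-scale sinusoid:
SNR = 6.02 * N + 1.76
    = 6.02 * 18 + 1.76
    = 108.36 + 1.76
    = 110.12 dB

110.12 dB


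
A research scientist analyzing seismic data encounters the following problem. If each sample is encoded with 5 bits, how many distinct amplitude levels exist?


Number of quantization levels = 2^N
= 2^5
= 32

32


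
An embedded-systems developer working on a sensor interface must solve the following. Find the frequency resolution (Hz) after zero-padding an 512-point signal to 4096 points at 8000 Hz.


Frequency resolution after zero-padding:
N_padded = 512 * 8 = 4096
df = fs / N_padded
   = 8000 / 4096
   = 1.9531 Hz

1.9531 Hz


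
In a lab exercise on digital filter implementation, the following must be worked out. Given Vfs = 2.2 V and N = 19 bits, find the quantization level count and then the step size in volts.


Step 1 — number of quantization levels:
L = 2^N = 2^19 = 524288

Step 2 — LSB step size:
delta = Vfs / L
      = 2.2 / 524288
      = 4.2e-06 V

Levels = 524288; step size = 4.2e-06 V


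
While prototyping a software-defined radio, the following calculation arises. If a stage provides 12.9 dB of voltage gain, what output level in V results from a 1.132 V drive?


Output voltage from dB gain:
V_out = V_in * 10^(gain_dB / 20)
      = 1.132 * 10^(12.9 / 20)
      = 1.132 * 4.415704
      = 4.9986 V

4.9986 V


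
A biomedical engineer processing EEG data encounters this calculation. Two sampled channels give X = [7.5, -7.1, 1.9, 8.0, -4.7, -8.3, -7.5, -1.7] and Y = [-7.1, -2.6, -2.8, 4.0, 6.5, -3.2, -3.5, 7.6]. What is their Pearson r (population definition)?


Pearson correlation coefficient (population):
r = cov(X,Y) / (std(X) * std(Y))
Mean X = -1.4875, Mean Y = -0.1375
Cov(X,Y) = -0.050781
Std(X) = 6.191615, Std(Y) = 5.04181
r = -0.0016

-0.0016


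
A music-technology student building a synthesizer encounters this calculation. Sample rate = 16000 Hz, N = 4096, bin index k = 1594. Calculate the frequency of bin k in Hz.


Frequency of DFT bin k:
f_k = k * fs / N
    = 1594 * 16000 / 4096
    = 25504000 / 4096
    = 6226.562 Hz

6226.562 Hz


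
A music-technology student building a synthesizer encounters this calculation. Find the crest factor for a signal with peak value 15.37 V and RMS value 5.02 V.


Crest factor is the ratio of peak to RMS:
CF = V_peak / V_rms
   = 15.37 / 5.02
   = 3.0618

3.0618


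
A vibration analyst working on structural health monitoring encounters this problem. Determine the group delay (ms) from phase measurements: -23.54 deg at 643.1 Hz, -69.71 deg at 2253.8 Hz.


Group delay from phase difference:
tau = -d(phi)/d(omega)
d(phi) = -46.17 deg = -0.805819 rad
d(omega) = 2*pi*(2253.8 - 643.1) = 10120.3266 rad/s
tau = -(-0.805819) / 10120.3266
    = 0.0796 ms

0.0796 ms


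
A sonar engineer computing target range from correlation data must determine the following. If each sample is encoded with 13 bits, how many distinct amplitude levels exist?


Number of quantization levels = 2^N
= 2^13
= 8192

8192


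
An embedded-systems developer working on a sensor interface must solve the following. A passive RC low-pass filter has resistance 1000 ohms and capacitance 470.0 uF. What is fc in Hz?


Cutoff frequency of a first-order RC filter:
fc = 1 / (2 * pi * R * C)
C = 470.0 uF = 0.00047 F
fc = 1 / (2 * pi * 1000 * 0.00047)
   = 1 / 2.9530970943744
   = 0.338628 Hz

0.338628 Hz


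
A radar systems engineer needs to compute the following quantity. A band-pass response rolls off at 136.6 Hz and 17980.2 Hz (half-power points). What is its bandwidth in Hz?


Bandwidth is the difference of -3dB frequencies:
BW = f_high - f_low
   = 17980.2 - 136.6
   = 17843.6 Hz

17843.6 Hz


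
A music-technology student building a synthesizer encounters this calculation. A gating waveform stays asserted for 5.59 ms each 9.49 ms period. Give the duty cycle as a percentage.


Duty cycle as a percentage:
DC = (t_on / T) * 100
   = (5.59 / 9.49) * 100
   = 0.589041 * 100
   = 58.9 %

58.9 %


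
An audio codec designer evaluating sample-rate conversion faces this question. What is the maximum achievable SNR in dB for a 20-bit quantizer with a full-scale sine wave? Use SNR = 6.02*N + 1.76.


Theoretical SNR for a full-scale sinusoid:
SNR = 6.02 * N + 1.76
    = 6.02 * 20 + 1.76
    = 120.4 + 1.76
    = 122.16 dB

122.16 dB


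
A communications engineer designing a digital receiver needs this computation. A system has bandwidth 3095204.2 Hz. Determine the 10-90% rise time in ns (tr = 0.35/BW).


Rise time from bandwidth relationship:
tr = 0.35 / BW
   = 0.35 / 3095204.2
   = 1.130781614e-07 s
   = 113.0782 ns

113.0782 ns


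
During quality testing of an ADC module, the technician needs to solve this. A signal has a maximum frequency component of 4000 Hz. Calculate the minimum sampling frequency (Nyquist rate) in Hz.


The Nyquist rate is twice the maximum frequency component.
fs_min = 2 * fmax
      = 2 * 4000
      = 8000 Hz

8000


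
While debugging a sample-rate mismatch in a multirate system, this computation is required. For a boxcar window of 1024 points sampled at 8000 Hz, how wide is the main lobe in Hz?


Main lobe width for a rectangular window:
Width = 2 * fs / N
      = 2 * 8000 / 1024
      = 16000 / 1024
      = 15.625 Hz

15.625 Hz


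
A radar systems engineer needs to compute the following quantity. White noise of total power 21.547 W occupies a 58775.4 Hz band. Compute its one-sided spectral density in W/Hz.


Power spectral density:
PSD = P / BW
    = 21.547 / 58775.4
    = 0.0003666 W/Hz

0.0003666 W/Hz


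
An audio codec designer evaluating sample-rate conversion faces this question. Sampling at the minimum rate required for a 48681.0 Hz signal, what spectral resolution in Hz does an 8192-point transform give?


Step 1 — Nyquist sampling rate:
fs = 2 * fmax = 2 * 48681.0 = 97362.0 Hz

Step 2 — DFT bin spacing:
df = fs / N = 97362.0 / 8192 = 11.885 Hz

11.885 Hz


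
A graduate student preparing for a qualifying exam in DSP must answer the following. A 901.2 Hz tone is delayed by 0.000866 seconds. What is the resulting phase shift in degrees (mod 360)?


Phase shift from frequency and time delay:
phi = 360 * f * t_delay
    = 360 * 901.2 * 0.000866
    = 280.96 degrees
    mod 360 = 280.96 degrees

280.96 degrees


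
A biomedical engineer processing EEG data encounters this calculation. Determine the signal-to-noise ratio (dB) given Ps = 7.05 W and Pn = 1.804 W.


SNR in decibels:
SNR = 10 * log10(Ps / Pn)
    = 10 * log10(7.05 / 1.804)
    = 10 * log10(3.908)
    = 10 * 0.592
    = 5.92 dB

5.92 dB


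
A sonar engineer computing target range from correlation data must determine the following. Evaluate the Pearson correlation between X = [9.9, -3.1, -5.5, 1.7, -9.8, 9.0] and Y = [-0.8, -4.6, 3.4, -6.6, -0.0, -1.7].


Pearson correlation coefficient (population):
r = cov(X,Y) / (std(X) * std(Y))
Mean X = 0.3667, Mean Y = -1.7167
Cov(X,Y) = -5.850556
Std(X) = 7.268578, Std(Y) = 3.217875
r = -0.2501

-0.2501


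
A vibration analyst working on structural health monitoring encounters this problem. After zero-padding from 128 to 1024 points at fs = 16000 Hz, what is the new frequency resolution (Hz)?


Frequency resolution after zero-padding:
N_padded = 128 * 8 = 1024
df = fs / N_padded
   = 16000 / 1024
   = 15.625 Hz

15.625 Hz


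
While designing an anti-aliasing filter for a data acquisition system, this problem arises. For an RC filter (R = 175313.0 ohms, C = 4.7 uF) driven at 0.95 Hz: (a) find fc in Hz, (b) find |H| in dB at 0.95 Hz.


Step 1 — cutoff frequency:
fc = 1 / (2*pi*R*C)
C = 4.7 uF = 4.7e-06 F
fc = 1 / (2*pi*175313.0*4.7e-06)
   = 0.193156 Hz

Step 2 — magnitude at f = 0.95 Hz:
|H(f)| = 1 / sqrt(1 + (f/fc)^2)
f/fc = 0.95 / 0.193156 = 4.918304
|H| = 1 / sqrt(1 + 24.189714) = 0.1992454
|H|_dB = 20*log10(0.1992454) = -14.01 dB

fc = 0.193156 Hz; |H(0.95 Hz)| = -14.01 dB


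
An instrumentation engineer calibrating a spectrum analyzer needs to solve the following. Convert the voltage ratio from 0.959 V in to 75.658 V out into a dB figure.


Voltage gain in dB:
G = 20 * log10(Vout / Vin)
  = 20 * log10(75.658 / 0.959)
  = 20 * log10(78.892596)
  = 20 * 1.897036
  = 37.94 dB

37.94 dB


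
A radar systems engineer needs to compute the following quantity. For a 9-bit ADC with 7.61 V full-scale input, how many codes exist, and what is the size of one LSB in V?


Step 1 — number of quantization levels:
L = 2^N = 2^9 = 512

Step 2 — LSB step size:
delta = Vfs / L
      = 7.61 / 512
      = 0.01486328 V

Levels = 512; step size = 0.01486328 V


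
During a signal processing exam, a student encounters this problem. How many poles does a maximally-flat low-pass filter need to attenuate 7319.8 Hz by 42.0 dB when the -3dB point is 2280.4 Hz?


Butterworth filter order formula:
n = log10(10^(A/10) - 1) / (2 * log10(f_stop/f_pass))
10^(42.0/10) - 1 = 15847.9319
f_stop/f_pass = 7319.8 / 2280.4 = 3.2099
n = 4.1462 -> ceil = 5

5


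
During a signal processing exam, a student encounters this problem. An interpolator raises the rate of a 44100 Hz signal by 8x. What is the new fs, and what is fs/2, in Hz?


Step 1 — output sample rate after interpolation by L:
fs_out = L * fs_in = 8 * 44100 = 352800 Hz

Step 2 — Nyquist frequency of the output stream:
f_Nyq = fs_out / 2 = 352800 / 2 = 176400.0 Hz

fs_out = 352800 Hz; f_Nyquist = 176400.0 Hz


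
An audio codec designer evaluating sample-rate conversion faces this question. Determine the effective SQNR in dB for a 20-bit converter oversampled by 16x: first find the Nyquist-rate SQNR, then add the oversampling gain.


Step 1 — baseline SQNR at Nyquist:
SQNR_base = 6.02*N + 1.76
          = 6.02*20 + 1.76
          = 122.16 dB

Step 2 — oversampling processing gain:
G = 10*log10(OSR) = 10*log10(16) = 12.04 dB

Step 3 — total:
SQNR_total = 122.16 + 12.04 = 134.2 dB

Base SQNR = 122.16 dB; oversampled SQNR = 134.2 dB


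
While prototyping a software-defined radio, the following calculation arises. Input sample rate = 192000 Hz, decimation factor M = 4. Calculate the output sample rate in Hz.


Decimation reduces the sample rate:
fs_out = fs_in / M
       = 192000 / 4
       = 48000.0 Hz

48000.0 Hz


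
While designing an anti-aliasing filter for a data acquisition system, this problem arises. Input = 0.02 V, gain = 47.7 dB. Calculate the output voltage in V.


Output voltage from dB gain:
V_out = V_in * 10^(gain_dB / 20)
      = 0.02 * 10^(47.7 / 20)
      = 0.02 * 242.66101
      = 4.8532 V

4.8532 V


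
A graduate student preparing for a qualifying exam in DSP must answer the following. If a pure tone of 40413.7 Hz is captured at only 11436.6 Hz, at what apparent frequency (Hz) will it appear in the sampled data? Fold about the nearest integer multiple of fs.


Compute the nearest integer multiple of fs to the signal:
n = round(40413.7 / 11436.6) = 4
f_alias = |40413.7 - 4 * 11436.6|
        = |40413.7 - 45746.4|
        = 5332.7 Hz

5332.7


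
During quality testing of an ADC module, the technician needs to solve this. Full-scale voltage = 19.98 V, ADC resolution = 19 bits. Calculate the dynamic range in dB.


Dynamic range from full-scale to LSB:
V_min = V_max / 2^bits = 19.98 / 2^19
DR = 20 * log10(V_max / V_min)
   = 20 * log10(2^19)
   = 20 * 19 * log10(2)
   = 114.39 dB

114.39 dB


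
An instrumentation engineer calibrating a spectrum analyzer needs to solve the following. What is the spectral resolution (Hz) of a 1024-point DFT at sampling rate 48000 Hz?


DFT frequency resolution:
df = fs / N
   = 48000 / 1024
   = 46.875 Hz

46.875 Hz


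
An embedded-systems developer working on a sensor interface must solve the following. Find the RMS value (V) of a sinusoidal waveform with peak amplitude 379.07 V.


RMS voltage for a sinusoidal waveform:
V_rms = V_peak / sqrt(2)
      = 379.07 / 1.414214
      = 268.043 V

268.043 V


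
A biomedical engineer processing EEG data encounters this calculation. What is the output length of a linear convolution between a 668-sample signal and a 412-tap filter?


Linear convolution output length:
L = N + M - 1
  = 668 + 412 - 1
  = 1079 samples

1079


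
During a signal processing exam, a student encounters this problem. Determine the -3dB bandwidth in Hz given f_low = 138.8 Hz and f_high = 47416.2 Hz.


Bandwidth is the difference of -3dB frequencies:
BW = f_high - f_low
   = 47416.2 - 138.8
   = 47277.4 Hz

47277.4 Hz


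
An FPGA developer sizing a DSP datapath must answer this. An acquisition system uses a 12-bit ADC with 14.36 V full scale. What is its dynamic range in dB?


Dynamic range from full-scale to LSB:
V_min = V_max / 2^bits = 14.36 / 2^12
DR = 20 * log10(V_max / V_min)
   = 20 * log10(2^12)
   = 20 * 12 * log10(2)
   = 72.25 dB

72.25 dB


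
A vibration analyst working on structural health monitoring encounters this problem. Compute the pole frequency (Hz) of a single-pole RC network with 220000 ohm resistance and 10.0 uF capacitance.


Cutoff frequency of a first-order RC filter:
fc = 1 / (2 * pi * R * C)
C = 10.0 uF = 1e-05 F
fc = 1 / (2 * pi * 220000 * 1e-05)
   = 1 / 13.823007675795
   = 0.072343 Hz

0.072343 Hz


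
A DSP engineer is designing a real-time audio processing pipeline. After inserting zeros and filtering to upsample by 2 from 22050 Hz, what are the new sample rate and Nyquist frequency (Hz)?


Step 1 — output sample rate after interpolation by L:
fs_out = L * fs_in = 2 * 22050 = 44100 Hz

Step 2 — Nyquist frequency of the output stream:
f_Nyq = fs_out / 2 = 44100 / 2 = 22050.0 Hz

fs_out = 44100 Hz; f_Nyquist = 22050.0 Hz


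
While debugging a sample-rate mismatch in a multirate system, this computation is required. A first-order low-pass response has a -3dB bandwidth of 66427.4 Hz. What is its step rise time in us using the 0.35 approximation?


Rise time from bandwidth relationship:
tr = 0.35 / BW
   = 0.35 / 66427.4
   = 5.268910118e-06 s
   = 5.2689 us

5.2689 us


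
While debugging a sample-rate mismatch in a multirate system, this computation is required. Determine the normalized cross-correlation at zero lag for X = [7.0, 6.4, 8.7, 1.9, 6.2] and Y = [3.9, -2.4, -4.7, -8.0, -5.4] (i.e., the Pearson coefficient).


Pearson correlation coefficient (population):
r = cov(X,Y) / (std(X) * std(Y))
Mean X = 6.04, Mean Y = -3.32
Cov(X,Y) = 4.5268
Std(X) = 2.249089, Std(Y) = 4.027605
r = 0.4997

0.4997


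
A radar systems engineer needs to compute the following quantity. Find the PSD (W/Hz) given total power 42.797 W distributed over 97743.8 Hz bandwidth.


Power spectral density:
PSD = P / BW
    = 42.797 / 97743.8
    = 0.00043785 W/Hz

0.00043785 W/Hz


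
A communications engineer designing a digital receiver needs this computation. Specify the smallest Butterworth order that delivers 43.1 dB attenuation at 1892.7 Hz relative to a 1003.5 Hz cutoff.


Butterworth filter order formula:
n = log10(10^(A/10) - 1) / (2 * log10(f_stop/f_pass))
10^(43.1/10) - 1 = 20416.3794
f_stop/f_pass = 1892.7 / 1003.5 = 1.8861
n = 7.8203 -> ceil = 8

8


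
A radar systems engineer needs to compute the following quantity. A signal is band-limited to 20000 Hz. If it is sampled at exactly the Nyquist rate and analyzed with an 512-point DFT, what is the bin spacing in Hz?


Step 1 — Nyquist sampling rate:
fs = 2 * fmax = 2 * 20000 = 40000 Hz

Step 2 — DFT bin spacing:
df = fs / N = 40000 / 512 = 78.125 Hz

78.125 Hz


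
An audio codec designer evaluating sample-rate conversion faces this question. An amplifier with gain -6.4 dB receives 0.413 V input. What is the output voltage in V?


Output voltage from dB gain:
V_out = V_in * 10^(gain_dB / 20)
      = 0.413 * 10^(-6.4 / 20)
      = 0.413 * 0.47863
      = 0.1977 V

0.1977 V


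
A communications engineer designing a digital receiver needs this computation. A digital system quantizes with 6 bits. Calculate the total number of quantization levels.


Number of quantization levels = 2^N
= 2^6
= 64

64


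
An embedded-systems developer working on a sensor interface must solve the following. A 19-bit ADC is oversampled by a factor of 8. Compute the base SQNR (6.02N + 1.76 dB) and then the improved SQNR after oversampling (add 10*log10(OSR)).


Step 1 — baseline SQNR at Nyquist:
SQNR_base = 6.02*N + 1.76
          = 6.02*19 + 1.76
          = 116.14 dB

Step 2 — oversampling processing gain:
G = 10*log10(OSR) = 10*log10(8) = 9.03 dB

Step 3 — total:
SQNR_total = 116.14 + 9.03 = 125.17 dB

Base SQNR = 116.14 dB; oversampled SQNR = 125.17 dB


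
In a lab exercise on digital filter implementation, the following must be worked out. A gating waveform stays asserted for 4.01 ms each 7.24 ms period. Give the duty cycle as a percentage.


Duty cycle as a percentage:
DC = (t_on / T) * 100
   = (4.01 / 7.24) * 100
   = 0.553867 * 100
   = 55.39 %

55.39 %


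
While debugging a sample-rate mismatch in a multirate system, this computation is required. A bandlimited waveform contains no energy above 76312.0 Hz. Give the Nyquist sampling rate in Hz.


The Nyquist rate is twice the maximum frequency component.
fs_min = 2 * fmax
      = 2 * 76312.0
      = 152624.0 Hz

152624.0


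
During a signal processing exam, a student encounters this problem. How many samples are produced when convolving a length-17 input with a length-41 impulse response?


Linear convolution output length:
L = N + M - 1
  = 17 + 41 - 1
  = 57 samples

57


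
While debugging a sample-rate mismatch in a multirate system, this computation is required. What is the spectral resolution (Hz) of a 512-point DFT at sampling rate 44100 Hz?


DFT frequency resolution:
df = fs / N
   = 44100 / 512
   = 86.1328 Hz

86.1328 Hz


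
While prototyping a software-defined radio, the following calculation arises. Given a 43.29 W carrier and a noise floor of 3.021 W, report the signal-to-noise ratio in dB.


SNR in decibels:
SNR = 10 * log10(Ps / Pn)
    = 10 * log10(43.29 / 3.021)
    = 10 * log10(14.3297)
    = 10 * 1.1562
    = 11.56 dB

11.56 dB


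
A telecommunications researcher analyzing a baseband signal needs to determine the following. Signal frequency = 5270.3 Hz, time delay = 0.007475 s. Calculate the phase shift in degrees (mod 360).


Phase shift from frequency and time delay:
phi = 360 * f * t_delay
    = 360 * 5270.3 * 0.007475
    = 14182.38 degrees
    mod 360 = 142.38 degrees

142.38 degrees


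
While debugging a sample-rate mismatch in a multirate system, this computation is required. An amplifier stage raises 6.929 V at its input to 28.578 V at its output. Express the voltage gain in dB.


Voltage gain in dB:
G = 20 * log10(Vout / Vin)
  = 20 * log10(28.578 / 6.929)
  = 20 * log10(4.124405)
  = 20 * 0.615361
  = 12.31 dB

12.31 dB


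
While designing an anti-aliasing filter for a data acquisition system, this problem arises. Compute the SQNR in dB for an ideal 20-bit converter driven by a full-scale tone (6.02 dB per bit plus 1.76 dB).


Theoretical SNR for a full-scale sinusoid:
SNR = 6.02 * N + 1.76
    = 6.02 * 20 + 1.76
    = 120.4 + 1.76
    = 122.16 dB

122.16 dB


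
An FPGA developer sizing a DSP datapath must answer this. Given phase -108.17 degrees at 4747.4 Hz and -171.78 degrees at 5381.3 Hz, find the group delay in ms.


Group delay from phase difference:
tau = -d(phi)/d(omega)
d(phi) = -63.61 deg = -1.110204 rad
d(omega) = 2*pi*(5381.3 - 4747.4) = 3982.9112 rad/s
tau = -(-1.110204) / 3982.9112
    = 0.2787 ms

0.2787 ms


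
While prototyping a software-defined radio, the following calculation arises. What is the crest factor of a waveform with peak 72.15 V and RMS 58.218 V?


Crest factor is the ratio of peak to RMS:
CF = V_peak / V_rms
   = 72.15 / 58.218
   = 1.2393

1.2393


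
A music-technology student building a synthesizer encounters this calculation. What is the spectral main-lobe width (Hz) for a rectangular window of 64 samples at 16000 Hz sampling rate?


Main lobe width for a rectangular window:
Width = 2 * fs / N
      = 2 * 16000 / 64
      = 32000 / 64
      = 500.0 Hz

500.0 Hz


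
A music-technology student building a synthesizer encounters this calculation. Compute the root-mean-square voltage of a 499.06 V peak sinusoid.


RMS voltage for a sinusoidal waveform:
V_rms = V_peak / sqrt(2)
      = 499.06 / 1.414214
      = 352.889 V

352.889 V


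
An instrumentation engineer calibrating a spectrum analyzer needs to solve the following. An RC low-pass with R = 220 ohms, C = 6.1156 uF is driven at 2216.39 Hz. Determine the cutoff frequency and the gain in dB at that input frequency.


Step 1 — cutoff frequency:
fc = 1 / (2*pi*R*C)
C = 6.1156 uF = 6.1156e-06 F
fc = 1 / (2*pi*220*6.1156e-06)
   = 118.293 Hz

Step 2 — magnitude at f = 2216.39 Hz:
|H(f)| = 1 / sqrt(1 + (f/fc)^2)
f/fc = 2216.39 / 118.293 = 18.736443
|H| = 1 / sqrt(1 + 351.054296) = 0.0532961
|H|_dB = 20*log10(0.0532961) = -25.47 dB

fc = 118.293 Hz; |H(2216.39 Hz)| = -25.47 dB


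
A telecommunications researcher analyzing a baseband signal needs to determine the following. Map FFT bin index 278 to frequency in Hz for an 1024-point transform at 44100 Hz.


Frequency of DFT bin k:
f_k = k * fs / N
    = 278 * 44100 / 1024
    = 12259800 / 1024
    = 11972.461 Hz

11972.461 Hz


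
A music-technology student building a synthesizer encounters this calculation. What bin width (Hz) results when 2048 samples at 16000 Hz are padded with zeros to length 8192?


Frequency resolution after zero-padding:
N_padded = 2048 * 4 = 8192
df = fs / N_padded
   = 16000 / 8192
   = 1.9531 Hz

1.9531 Hz


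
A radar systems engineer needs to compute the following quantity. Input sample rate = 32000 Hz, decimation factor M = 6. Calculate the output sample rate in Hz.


Decimation reduces the sample rate:
fs_out = fs_in / M
       = 32000 / 6
       = 5333.3333 Hz

5333.3333 Hz


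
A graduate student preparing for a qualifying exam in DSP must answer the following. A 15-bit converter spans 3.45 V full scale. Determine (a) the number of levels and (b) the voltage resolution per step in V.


Step 1 — number of quantization levels:
L = 2^N = 2^15 = 32768

Step 2 — LSB step size:
delta = Vfs / L
      = 3.45 / 32768
      = 0.00010529 V

Levels = 32768; step size = 0.00010529 V


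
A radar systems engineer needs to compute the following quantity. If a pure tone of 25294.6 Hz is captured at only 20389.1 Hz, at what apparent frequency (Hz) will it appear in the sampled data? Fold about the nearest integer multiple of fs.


Compute the nearest integer multiple of fs to the signal:
n = round(25294.6 / 20389.1) = 1
f_alias = |25294.6 - 1 * 20389.1|
        = |25294.6 - 20389.1|
        = 4905.5 Hz

4905.5


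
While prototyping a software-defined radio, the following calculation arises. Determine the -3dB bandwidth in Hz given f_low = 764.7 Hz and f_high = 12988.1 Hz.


Bandwidth is the difference of -3dB frequencies:
BW = f_high - f_low
   = 12988.1 - 764.7
   = 12223.4 Hz

12223.4 Hz


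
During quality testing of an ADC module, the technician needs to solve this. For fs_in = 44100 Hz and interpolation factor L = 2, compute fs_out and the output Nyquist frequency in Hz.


Step 1 — output sample rate after interpolation by L:
fs_out = L * fs_in = 2 * 44100 = 88200 Hz

Step 2 — Nyquist frequency of the output stream:
f_Nyq = fs_out / 2 = 88200 / 2 = 44100.0 Hz

fs_out = 88200 Hz; f_Nyquist = 44100.0 Hz


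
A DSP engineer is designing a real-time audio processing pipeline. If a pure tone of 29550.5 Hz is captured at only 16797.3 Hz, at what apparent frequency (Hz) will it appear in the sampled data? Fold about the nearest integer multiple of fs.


Compute the nearest integer multiple of fs to the signal:
n = round(29550.5 / 16797.3) = 2
f_alias = |29550.5 - 2 * 16797.3|
        = |29550.5 - 33594.6|
        = 4044.1 Hz

4044.1


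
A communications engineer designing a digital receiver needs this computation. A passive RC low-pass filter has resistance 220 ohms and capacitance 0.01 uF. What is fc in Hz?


Cutoff frequency of a first-order RC filter:
fc = 1 / (2 * pi * R * C)
C = 0.01 uF = 1e-08 F
fc = 1 / (2 * pi * 220 * 1e-08)
   = 1 / 1.3823007675795e-05
   = 72343.155951 Hz

72343.155951 Hz


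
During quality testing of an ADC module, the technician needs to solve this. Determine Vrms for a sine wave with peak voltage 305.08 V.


RMS voltage for a sinusoidal waveform:
V_rms = V_peak / sqrt(2)
      = 305.08 / 1.414214
      = 215.724 V

215.724 V


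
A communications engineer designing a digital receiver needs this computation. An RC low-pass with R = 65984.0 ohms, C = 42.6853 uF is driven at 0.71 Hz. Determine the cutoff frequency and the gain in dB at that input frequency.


Step 1 — cutoff frequency:
fc = 1 / (2*pi*R*C)
C = 42.6853 uF = 4.26853e-05 F
fc = 1 / (2*pi*65984.0*4.26853e-05)
   = 0.0565071 Hz

Step 2 — magnitude at f = 0.71 Hz:
|H(f)| = 1 / sqrt(1 + (f/fc)^2)
f/fc = 0.71 / 0.0565071 = 12.564793
|H| = 1 / sqrt(1 + 157.874023) = 0.0793366
|H|_dB = 20*log10(0.0793366) = -22.01 dB

fc = 0.0565071 Hz; |H(0.71 Hz)| = -22.01 dB


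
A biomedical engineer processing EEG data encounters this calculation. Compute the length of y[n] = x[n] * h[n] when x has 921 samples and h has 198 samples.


Linear convolution output length:
L = N + M - 1
  = 921 + 198 - 1
  = 1118 samples

1118


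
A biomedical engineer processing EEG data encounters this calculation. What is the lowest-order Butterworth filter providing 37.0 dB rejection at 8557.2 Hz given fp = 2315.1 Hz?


Butterworth filter order formula:
n = log10(10^(A/10) - 1) / (2 * log10(f_stop/f_pass))
10^(37.0/10) - 1 = 5010.8723
f_stop/f_pass = 8557.2 / 2315.1 = 3.6963
n = 3.2583 -> ceil = 4

4


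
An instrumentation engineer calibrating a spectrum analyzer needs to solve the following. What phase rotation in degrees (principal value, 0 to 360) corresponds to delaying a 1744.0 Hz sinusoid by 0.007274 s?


Phase shift from frequency and time delay:
phi = 360 * f * t_delay
    = 360 * 1744.0 * 0.007274
    = 4566.91 degrees
    mod 360 = 246.91 degrees

246.91 degrees


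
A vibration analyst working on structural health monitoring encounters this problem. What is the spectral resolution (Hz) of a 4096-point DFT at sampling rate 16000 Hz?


DFT frequency resolution:
df = fs / N
   = 16000 / 4096
   = 3.9062 Hz

3.9062 Hz


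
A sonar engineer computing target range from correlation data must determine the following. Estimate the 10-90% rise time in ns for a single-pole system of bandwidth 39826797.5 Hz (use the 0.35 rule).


Rise time from bandwidth relationship:
tr = 0.35 / BW
   = 0.35 / 39826797.5
   = 8.788052818e-09 s
   = 8.7881 ns

8.7881 ns


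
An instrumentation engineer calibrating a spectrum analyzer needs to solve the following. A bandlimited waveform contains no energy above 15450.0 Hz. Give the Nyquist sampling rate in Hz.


The Nyquist rate is twice the maximum frequency component.
fs_min = 2 * fmax
      = 2 * 15450.0
      = 30900.0 Hz

30900.0


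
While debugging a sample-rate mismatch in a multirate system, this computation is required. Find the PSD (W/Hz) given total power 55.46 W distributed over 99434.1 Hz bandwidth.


Power spectral density:
PSD = P / BW
    = 55.46 / 99434.1
    = 0.00055776 W/Hz

0.00055776 W/Hz


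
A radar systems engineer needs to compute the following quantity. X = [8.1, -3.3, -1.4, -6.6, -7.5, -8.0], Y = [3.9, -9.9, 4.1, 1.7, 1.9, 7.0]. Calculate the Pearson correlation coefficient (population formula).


Pearson correlation coefficient (population):
r = cov(X,Y) / (std(X) * std(Y))
Mean X = -3.1167, Mean Y = 1.45
Cov(X,Y) = 0.694167
Std(X) = 5.537574, Std(Y) = 5.368349
r = 0.0234

0.0234


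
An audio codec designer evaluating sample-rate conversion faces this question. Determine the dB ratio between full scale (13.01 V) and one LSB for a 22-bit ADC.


Dynamic range from full-scale to LSB:
V_min = V_max / 2^bits = 13.01 / 2^22
DR = 20 * log10(V_max / V_min)
   = 20 * log10(2^22)
   = 20 * 22 * log10(2)
   = 132.45 dB

132.45 dB


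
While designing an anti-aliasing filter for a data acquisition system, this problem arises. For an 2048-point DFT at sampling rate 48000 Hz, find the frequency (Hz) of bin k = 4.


Frequency of DFT bin k:
f_k = k * fs / N
    = 4 * 48000 / 2048
    = 192000 / 2048
    = 93.75 Hz

93.75 Hz


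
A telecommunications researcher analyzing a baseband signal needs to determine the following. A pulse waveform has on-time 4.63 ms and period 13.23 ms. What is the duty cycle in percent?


Duty cycle as a percentage:
DC = (t_on / T) * 100
   = (4.63 / 13.23) * 100
   = 0.349962 * 100
   = 35.0 %

35.0 %


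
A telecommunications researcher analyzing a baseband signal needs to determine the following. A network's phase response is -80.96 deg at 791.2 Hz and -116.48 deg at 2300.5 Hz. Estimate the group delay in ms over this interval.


Group delay from phase difference:
tau = -d(phi)/d(omega)
d(phi) = -35.52 deg = -0.619941 rad
d(omega) = 2*pi*(2300.5 - 791.2) = 9483.2116 rad/s
tau = -(-0.619941) / 9483.2116
    = 0.0654 ms

0.0654 ms


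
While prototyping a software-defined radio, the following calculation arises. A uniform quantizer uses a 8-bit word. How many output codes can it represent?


Number of quantization levels = 2^N
= 2^8
= 256

256


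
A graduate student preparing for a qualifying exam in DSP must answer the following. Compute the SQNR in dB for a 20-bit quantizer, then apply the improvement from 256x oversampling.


Step 1 — baseline SQNR at Nyquist:
SQNR_base = 6.02*N + 1.76
          = 6.02*20 + 1.76
          = 122.16 dB

Step 2 — oversampling processing gain:
G = 10*log10(OSR) = 10*log10(256) = 24.08 dB

Step 3 — total:
SQNR_total = 122.16 + 24.08 = 146.24 dB

Base SQNR = 122.16 dB; oversampled SQNR = 146.24 dB


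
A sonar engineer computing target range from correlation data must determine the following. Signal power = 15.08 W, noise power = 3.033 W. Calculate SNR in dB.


SNR in decibels:
SNR = 10 * log10(Ps / Pn)
    = 10 * log10(15.08 / 3.033)
    = 10 * log10(4.972)
    = 10 * 0.6965
    = 6.97 dB

6.97 dB


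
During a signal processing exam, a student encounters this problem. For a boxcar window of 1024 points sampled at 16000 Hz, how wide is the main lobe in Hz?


Main lobe width for a rectangular window:
Width = 2 * fs / N
      = 2 * 16000 / 1024
      = 32000 / 1024
      = 31.25 Hz

31.25 Hz


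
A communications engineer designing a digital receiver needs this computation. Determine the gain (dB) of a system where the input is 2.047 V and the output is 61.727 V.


Voltage gain in dB:
G = 20 * log10(Vout / Vin)
  = 20 * log10(61.727 / 2.047)
  = 20 * log10(30.154861)
  = 20 * 1.479357
  = 29.59 dB

29.59 dB


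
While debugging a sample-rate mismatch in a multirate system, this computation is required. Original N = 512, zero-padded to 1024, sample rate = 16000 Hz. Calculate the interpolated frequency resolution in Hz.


Frequency resolution after zero-padding:
N_padded = 512 * 2 = 1024
df = fs / N_padded
   = 16000 / 1024
   = 15.625 Hz

15.625 Hz
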